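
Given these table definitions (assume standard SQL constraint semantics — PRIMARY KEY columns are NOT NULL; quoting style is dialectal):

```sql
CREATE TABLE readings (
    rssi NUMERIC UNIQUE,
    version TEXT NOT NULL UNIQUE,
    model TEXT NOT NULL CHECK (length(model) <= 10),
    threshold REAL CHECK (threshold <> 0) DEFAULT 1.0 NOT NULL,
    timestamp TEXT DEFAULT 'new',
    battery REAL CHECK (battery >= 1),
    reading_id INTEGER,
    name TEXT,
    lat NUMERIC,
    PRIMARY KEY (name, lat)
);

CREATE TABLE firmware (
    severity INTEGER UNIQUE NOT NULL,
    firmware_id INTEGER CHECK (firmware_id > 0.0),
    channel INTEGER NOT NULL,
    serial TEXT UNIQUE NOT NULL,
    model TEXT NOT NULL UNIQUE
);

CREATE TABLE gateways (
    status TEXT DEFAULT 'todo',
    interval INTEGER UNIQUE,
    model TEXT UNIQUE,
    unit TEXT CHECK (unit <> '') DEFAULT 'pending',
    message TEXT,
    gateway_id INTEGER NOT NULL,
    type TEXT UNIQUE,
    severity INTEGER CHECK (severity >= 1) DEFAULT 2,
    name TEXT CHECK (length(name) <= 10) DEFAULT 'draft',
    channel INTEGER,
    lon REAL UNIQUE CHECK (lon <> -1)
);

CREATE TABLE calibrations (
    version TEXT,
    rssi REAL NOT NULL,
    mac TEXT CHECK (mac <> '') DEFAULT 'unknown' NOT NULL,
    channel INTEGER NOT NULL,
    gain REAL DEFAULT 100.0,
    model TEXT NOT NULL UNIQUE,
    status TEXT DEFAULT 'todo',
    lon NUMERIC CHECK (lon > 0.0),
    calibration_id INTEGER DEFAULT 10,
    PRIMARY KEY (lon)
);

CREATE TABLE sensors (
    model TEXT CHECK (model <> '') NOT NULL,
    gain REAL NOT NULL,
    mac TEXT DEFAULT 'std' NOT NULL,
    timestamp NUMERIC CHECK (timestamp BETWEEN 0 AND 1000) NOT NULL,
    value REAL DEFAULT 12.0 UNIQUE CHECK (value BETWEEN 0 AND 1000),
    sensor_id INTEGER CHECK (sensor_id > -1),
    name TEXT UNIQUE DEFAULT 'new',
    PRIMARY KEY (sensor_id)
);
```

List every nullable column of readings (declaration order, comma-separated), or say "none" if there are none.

- rssi: UNIQUE does not imply NOT NULL → nullable.
- version: declared NOT NULL → not nullable.
- model: declared NOT NULL → not nullable.
- threshold: declared NOT NULL → not nullable.
- timestamp: DEFAULT only fills an omitted column; an explicit NULL is still allowed → nullable.
- battery: CHECK does not forbid NULL (a CHECK constraint passes when its expression is NULL) → nullable.
- reading_id: no NOT NULL constraint applies → nullable.
- name: part of the PRIMARY KEY, which implies NOT NULL → not nullable.
- lat: part of the PRIMARY KEY, which implies NOT NULL → not nullable.

rssi, timestamp, battery, reading_id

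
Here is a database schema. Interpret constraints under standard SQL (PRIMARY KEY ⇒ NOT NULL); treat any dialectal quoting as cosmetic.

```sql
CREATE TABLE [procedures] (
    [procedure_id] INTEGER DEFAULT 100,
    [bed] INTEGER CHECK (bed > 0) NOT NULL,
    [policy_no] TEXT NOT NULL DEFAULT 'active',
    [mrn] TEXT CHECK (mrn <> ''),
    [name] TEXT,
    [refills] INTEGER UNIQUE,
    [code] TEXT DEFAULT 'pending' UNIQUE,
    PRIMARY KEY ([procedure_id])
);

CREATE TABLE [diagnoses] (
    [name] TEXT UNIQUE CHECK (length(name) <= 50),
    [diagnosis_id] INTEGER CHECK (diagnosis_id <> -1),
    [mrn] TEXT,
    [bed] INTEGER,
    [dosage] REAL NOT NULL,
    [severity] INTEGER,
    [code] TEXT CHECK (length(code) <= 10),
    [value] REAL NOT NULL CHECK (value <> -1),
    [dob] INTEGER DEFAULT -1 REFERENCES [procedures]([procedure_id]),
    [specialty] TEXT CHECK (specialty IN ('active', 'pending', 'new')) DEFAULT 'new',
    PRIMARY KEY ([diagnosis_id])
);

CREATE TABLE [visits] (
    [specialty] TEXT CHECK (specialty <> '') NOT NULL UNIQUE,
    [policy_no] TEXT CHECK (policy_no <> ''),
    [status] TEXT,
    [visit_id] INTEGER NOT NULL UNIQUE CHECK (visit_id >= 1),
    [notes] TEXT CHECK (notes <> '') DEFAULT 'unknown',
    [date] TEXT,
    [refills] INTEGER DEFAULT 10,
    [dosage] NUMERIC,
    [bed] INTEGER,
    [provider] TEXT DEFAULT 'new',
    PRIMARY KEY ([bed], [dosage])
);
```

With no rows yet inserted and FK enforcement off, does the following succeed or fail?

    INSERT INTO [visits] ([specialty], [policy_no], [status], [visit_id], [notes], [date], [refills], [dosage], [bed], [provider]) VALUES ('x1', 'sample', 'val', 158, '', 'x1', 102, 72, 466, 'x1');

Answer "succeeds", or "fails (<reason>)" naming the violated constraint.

fails (CHECK on notes)

The value '' for notes violates CHECK (notes <> '').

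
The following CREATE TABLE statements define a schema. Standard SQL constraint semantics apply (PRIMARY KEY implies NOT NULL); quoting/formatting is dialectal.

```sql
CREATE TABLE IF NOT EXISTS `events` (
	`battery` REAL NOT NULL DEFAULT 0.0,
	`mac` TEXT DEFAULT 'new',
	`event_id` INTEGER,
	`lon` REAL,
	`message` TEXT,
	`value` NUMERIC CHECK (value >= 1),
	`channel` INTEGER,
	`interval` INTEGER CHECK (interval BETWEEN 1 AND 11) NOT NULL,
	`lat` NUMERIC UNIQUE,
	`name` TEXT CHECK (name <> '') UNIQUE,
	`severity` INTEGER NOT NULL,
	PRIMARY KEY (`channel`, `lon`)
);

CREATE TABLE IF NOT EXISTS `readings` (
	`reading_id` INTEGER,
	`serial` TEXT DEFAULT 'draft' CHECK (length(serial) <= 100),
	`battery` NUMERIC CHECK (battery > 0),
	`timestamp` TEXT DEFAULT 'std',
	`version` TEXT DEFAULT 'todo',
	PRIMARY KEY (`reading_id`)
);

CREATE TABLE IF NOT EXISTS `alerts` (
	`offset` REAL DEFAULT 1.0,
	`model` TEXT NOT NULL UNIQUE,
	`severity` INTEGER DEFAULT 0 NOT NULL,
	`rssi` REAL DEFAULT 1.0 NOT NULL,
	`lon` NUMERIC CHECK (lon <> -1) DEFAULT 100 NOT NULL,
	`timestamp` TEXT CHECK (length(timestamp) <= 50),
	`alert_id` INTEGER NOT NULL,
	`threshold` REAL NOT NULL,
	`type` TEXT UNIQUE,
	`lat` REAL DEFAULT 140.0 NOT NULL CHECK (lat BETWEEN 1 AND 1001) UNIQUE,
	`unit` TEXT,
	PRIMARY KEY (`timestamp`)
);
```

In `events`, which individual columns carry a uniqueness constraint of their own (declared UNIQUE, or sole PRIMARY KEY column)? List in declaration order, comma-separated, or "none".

lat, name

- battery: no UNIQUE or single-column PK constraint.
- mac: no UNIQUE or single-column PK constraint.
- event_id: no UNIQUE or single-column PK constraint.
- lon: part of a composite PRIMARY KEY — only the tuple is unique, not this column on its own.
- message: no UNIQUE or single-column PK constraint.
- value: no UNIQUE or single-column PK constraint.
- channel: part of a composite PRIMARY KEY — only the tuple is unique, not this column on its own.
- interval: no UNIQUE or single-column PK constraint.
- lat: declared UNIQUE → unique.
- name: declared UNIQUE → unique.
- severity: no UNIQUE or single-column PK constraint.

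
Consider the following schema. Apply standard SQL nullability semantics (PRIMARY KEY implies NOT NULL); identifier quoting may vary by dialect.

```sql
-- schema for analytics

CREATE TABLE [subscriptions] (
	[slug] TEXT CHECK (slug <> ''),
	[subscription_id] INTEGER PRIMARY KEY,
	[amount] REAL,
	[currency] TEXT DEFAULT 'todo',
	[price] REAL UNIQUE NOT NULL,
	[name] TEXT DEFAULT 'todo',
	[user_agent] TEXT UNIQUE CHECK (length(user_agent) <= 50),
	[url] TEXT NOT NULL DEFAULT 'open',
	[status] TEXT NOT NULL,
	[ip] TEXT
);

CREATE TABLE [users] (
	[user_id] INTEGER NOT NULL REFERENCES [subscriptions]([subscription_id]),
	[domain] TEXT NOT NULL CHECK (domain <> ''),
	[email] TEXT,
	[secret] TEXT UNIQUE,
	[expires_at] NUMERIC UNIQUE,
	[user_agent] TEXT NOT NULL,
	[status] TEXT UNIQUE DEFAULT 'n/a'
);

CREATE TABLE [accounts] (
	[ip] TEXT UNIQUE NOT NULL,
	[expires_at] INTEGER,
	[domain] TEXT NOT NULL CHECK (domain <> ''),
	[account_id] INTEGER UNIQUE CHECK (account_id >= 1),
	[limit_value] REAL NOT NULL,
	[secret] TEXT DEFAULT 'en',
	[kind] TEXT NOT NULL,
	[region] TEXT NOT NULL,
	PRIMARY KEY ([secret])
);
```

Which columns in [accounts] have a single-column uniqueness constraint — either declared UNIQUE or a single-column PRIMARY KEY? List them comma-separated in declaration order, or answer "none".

- ip: declared UNIQUE → unique.
- expires_at: no UNIQUE or single-column PK constraint.
- domain: no UNIQUE or single-column PK constraint.
- account_id: declared UNIQUE → unique.
- limit_value: no UNIQUE or single-column PK constraint.
- secret: single-column PRIMARY KEY → unique.
- kind: no UNIQUE or single-column PK constraint.
- region: no UNIQUE or single-column PK constraint.

ip, account_id, secret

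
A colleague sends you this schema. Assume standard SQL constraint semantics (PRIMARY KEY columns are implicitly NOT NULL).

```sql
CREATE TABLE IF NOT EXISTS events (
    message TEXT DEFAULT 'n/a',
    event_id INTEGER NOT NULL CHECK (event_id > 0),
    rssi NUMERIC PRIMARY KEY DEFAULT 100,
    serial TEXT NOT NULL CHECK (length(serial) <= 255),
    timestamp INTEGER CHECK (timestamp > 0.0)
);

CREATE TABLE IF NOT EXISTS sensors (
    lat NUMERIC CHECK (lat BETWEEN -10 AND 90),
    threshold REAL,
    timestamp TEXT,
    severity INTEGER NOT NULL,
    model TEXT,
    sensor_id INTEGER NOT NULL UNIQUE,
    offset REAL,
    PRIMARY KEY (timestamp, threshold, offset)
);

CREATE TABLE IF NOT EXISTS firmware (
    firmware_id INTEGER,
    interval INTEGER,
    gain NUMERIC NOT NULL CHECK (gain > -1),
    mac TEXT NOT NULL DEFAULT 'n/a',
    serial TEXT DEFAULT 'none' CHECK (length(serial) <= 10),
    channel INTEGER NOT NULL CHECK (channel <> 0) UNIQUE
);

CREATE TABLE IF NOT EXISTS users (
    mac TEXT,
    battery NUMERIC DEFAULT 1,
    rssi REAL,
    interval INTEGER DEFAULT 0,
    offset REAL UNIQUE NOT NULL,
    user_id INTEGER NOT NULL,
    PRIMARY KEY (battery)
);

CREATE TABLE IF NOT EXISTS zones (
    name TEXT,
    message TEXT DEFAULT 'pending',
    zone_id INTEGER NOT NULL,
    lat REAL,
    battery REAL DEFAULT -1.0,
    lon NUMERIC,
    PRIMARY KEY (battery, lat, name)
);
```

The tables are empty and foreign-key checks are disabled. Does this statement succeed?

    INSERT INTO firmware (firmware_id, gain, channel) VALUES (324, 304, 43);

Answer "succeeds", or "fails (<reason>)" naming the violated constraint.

succeeds

NOT NULL columns: channel is supplied; gain is supplied; mac defaults to 'n/a'.
CHECK constraints: 304 satisfies (gain > -1); 43 satisfies (channel <> 0).
No constraint is violated.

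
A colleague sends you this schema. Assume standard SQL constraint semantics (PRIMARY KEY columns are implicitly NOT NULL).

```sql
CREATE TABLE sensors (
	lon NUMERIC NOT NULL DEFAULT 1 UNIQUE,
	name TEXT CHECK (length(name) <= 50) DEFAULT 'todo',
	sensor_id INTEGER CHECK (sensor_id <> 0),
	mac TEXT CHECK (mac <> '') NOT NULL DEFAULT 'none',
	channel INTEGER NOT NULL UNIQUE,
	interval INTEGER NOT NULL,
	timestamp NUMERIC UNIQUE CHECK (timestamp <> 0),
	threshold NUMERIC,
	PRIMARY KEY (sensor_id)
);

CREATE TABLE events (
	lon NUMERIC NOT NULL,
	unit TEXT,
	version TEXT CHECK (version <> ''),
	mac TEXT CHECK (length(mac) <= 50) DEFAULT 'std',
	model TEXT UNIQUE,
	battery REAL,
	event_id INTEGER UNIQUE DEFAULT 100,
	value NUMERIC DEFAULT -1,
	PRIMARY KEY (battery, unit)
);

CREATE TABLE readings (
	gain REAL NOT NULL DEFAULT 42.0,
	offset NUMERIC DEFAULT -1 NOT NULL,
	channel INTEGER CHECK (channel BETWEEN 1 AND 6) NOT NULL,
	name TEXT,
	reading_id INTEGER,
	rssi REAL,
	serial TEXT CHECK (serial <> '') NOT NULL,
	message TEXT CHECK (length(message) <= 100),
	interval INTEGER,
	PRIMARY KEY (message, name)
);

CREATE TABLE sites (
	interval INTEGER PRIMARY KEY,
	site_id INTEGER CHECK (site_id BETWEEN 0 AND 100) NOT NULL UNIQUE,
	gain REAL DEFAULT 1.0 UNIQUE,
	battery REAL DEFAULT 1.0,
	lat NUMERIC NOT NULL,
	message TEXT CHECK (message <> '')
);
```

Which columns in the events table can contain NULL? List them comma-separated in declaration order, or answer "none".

version, mac, model, event_id, value

- lon: declared NOT NULL → not nullable.
- unit: part of the PRIMARY KEY, which implies NOT NULL → not nullable.
- version: CHECK does not forbid NULL (a CHECK constraint passes when its expression is NULL) → nullable.
- mac: CHECK does not forbid NULL (a CHECK constraint passes when its expression is NULL) → nullable.
- model: UNIQUE does not imply NOT NULL → nullable.
- battery: part of the PRIMARY KEY, which implies NOT NULL → not nullable.
- event_id: UNIQUE does not imply NOT NULL → nullable.
- value: DEFAULT only fills an omitted column; an explicit NULL is still allowed → nullable.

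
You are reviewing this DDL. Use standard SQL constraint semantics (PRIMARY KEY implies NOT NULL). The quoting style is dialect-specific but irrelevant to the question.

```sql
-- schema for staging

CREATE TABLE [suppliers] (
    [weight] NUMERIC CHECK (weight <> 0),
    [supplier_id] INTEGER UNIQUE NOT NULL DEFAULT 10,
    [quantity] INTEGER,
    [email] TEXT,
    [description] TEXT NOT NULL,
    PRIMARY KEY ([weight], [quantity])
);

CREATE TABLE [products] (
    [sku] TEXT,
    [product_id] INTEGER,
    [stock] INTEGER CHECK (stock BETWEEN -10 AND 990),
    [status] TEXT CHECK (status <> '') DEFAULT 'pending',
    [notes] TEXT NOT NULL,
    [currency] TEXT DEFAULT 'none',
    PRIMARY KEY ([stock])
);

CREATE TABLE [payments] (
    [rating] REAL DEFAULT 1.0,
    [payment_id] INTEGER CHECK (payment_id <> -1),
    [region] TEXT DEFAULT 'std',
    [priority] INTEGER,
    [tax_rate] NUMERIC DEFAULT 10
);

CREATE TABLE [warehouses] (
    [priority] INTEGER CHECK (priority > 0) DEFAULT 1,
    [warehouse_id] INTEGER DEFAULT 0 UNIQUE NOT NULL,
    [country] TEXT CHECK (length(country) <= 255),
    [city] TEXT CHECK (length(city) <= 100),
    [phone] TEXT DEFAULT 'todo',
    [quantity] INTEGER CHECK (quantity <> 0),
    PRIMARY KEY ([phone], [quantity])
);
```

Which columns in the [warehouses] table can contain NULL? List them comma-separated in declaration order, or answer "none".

priority, country, city

- priority: CHECK does not forbid NULL (a CHECK constraint passes when its expression is NULL) → nullable.
- warehouse_id: declared NOT NULL → not nullable.
- country: CHECK does not forbid NULL (a CHECK constraint passes when its expression is NULL) → nullable.
- city: CHECK does not forbid NULL (a CHECK constraint passes when its expression is NULL) → nullable.
- phone: part of the PRIMARY KEY, which implies NOT NULL → not nullable.
- quantity: part of the PRIMARY KEY, which implies NOT NULL → not nullable.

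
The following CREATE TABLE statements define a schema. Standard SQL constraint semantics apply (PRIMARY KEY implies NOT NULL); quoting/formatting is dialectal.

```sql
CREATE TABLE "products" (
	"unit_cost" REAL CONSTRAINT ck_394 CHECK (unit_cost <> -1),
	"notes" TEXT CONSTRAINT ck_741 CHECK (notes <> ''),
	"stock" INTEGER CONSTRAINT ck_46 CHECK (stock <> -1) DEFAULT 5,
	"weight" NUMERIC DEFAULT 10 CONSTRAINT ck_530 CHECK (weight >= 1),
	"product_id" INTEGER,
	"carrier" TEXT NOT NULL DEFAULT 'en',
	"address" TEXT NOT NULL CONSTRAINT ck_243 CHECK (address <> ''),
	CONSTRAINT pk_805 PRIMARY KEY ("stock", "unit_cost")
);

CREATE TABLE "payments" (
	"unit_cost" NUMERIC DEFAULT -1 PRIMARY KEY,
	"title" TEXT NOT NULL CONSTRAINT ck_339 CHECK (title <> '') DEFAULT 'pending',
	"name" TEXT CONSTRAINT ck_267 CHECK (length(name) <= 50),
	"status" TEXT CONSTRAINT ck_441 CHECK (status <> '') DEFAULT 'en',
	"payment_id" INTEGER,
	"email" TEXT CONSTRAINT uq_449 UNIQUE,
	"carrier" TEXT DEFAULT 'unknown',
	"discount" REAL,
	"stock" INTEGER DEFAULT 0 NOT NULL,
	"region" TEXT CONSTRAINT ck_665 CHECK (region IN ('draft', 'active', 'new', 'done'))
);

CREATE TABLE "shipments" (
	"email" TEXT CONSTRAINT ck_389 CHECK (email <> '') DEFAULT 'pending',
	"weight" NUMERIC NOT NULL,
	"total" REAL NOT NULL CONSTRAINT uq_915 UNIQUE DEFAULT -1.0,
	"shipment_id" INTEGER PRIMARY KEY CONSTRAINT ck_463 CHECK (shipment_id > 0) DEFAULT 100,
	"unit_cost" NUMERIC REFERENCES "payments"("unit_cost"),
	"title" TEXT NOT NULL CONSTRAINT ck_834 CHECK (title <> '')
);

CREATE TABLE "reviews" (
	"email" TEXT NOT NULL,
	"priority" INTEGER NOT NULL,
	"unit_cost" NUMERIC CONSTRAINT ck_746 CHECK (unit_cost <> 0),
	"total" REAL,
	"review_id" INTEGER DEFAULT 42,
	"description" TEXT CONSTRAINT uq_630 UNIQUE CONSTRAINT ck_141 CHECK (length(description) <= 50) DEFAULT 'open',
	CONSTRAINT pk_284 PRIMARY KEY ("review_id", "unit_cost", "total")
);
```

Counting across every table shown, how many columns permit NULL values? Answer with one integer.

13

products: 3 nullable (notes, weight, product_id — PK (stock, unit_cost) and explicit NOT NULL columns excluded).
payments: 7 nullable (name, status, payment_id, email, carrier, discount, region — PK (unit_cost) and explicit NOT NULL columns excluded).
shipments: 2 nullable (email, unit_cost — PK (shipment_id) and explicit NOT NULL columns excluded).
reviews: 1 nullable (description — PK (review_id, unit_cost, total) and explicit NOT NULL columns excluded).
Total: 3 + 7 + 2 + 1 = 13.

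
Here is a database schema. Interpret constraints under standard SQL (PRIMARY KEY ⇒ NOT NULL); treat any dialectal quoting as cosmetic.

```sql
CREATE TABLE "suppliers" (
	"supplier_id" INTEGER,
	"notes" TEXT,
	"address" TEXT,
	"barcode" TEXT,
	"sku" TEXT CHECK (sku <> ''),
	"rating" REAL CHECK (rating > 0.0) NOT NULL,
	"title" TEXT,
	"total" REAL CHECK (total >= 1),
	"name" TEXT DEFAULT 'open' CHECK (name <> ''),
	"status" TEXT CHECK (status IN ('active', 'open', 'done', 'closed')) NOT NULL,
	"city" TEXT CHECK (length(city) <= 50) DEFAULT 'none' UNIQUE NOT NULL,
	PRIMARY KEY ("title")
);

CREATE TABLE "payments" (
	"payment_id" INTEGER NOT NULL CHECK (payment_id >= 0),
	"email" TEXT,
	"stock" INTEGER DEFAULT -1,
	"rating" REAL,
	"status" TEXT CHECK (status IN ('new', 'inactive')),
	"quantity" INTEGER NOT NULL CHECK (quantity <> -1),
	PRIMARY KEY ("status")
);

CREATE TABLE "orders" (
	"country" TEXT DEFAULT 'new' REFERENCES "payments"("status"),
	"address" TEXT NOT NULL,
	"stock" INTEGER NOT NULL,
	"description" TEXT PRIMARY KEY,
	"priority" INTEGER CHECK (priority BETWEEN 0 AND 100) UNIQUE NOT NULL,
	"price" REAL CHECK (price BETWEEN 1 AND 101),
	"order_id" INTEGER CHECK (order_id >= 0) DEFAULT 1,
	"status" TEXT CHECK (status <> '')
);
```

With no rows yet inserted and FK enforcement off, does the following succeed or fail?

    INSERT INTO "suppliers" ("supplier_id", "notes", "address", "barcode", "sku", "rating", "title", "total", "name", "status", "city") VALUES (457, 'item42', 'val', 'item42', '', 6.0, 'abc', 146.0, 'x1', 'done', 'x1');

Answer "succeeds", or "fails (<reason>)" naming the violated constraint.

The value '' for sku violates CHECK (sku <> '').

fails (CHECK on sku)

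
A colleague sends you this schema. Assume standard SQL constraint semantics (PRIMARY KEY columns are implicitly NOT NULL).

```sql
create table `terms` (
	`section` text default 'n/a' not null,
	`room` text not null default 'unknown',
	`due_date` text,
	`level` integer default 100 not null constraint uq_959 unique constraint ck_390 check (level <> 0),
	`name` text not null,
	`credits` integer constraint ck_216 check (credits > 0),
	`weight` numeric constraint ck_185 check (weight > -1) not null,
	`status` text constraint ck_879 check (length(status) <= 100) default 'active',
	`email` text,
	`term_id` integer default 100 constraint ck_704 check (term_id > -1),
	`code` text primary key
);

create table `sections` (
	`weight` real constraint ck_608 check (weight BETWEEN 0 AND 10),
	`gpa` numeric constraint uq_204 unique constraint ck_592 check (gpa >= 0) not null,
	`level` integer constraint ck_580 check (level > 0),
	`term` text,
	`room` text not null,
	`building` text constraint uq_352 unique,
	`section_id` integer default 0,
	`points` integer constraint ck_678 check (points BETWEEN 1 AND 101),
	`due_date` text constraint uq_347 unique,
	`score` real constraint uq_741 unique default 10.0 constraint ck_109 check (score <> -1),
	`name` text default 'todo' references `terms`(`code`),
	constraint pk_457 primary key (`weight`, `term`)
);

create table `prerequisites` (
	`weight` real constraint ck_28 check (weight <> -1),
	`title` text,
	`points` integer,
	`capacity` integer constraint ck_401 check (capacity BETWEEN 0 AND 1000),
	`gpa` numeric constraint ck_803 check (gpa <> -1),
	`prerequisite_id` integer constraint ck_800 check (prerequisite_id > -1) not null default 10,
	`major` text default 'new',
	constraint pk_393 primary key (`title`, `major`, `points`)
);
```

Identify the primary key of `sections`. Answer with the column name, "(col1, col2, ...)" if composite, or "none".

A table-level PRIMARY KEY clause names 2 columns: weight, term.
This is a composite key — the combination is unique, not each column individually.

(weight, term)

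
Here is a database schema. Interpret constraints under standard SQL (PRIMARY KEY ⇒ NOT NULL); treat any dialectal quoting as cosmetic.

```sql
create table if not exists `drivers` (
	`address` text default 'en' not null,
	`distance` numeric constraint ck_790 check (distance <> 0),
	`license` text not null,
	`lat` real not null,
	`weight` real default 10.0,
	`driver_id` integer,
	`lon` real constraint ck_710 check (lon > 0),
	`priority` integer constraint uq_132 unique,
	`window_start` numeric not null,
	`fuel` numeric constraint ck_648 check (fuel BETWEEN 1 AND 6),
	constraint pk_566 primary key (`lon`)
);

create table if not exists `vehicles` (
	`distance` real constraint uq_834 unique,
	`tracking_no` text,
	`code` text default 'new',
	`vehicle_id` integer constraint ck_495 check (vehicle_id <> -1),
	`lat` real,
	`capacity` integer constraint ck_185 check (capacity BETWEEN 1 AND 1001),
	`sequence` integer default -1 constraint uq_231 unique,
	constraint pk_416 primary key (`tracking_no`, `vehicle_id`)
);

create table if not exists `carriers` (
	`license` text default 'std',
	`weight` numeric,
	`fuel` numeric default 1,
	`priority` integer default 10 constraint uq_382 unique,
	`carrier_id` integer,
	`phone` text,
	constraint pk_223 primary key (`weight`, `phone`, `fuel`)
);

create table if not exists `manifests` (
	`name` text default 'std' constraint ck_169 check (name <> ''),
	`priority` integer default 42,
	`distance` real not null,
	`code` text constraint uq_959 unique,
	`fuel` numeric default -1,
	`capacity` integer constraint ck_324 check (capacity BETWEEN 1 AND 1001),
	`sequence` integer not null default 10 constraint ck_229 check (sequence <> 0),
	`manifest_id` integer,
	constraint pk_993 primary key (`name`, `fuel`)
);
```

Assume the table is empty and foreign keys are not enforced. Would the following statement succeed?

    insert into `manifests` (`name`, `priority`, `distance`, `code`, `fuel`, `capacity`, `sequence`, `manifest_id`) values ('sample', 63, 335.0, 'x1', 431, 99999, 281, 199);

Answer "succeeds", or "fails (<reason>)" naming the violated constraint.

The value 99999 for capacity violates CHECK (capacity BETWEEN 1 AND 1001).

fails (CHECK on capacity)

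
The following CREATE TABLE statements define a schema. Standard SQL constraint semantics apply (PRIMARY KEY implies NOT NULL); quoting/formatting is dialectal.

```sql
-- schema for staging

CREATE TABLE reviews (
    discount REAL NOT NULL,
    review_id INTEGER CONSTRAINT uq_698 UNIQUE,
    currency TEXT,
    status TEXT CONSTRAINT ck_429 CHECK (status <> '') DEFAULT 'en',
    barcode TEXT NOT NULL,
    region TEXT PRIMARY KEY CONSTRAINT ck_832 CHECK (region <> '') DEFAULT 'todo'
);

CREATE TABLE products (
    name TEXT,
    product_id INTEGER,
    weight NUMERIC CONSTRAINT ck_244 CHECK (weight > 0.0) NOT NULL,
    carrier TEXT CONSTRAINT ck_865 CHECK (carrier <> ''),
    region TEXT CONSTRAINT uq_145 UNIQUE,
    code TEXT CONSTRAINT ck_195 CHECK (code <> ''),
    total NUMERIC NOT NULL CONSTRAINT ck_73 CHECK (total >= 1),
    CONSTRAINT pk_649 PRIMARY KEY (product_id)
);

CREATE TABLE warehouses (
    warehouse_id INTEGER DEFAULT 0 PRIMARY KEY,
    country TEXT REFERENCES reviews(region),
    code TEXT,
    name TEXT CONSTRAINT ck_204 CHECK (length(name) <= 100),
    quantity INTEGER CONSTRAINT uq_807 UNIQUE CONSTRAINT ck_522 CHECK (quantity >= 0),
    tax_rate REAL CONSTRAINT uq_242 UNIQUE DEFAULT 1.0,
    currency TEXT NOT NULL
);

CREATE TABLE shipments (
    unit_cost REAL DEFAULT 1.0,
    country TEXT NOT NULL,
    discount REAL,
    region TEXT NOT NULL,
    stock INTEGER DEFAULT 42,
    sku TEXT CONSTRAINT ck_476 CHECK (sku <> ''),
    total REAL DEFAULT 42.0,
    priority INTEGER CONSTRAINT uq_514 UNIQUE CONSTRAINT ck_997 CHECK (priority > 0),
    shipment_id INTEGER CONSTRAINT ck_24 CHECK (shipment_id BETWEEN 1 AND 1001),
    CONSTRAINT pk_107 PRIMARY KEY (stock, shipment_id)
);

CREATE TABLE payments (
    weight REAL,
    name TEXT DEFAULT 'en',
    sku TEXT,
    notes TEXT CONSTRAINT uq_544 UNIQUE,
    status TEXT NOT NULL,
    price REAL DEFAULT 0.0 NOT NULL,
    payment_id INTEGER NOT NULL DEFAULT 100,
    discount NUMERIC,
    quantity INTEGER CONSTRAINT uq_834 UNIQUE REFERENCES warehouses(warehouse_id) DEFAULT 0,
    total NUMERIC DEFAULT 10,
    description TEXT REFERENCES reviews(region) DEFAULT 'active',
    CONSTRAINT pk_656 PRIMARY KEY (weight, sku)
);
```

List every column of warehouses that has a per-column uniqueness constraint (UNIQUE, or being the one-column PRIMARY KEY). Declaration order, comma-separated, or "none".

- warehouse_id: single-column PRIMARY KEY → unique.
- country: no UNIQUE or single-column PK constraint.
- code: no UNIQUE or single-column PK constraint.
- name: no UNIQUE or single-column PK constraint.
- quantity: declared UNIQUE → unique.
- tax_rate: declared UNIQUE → unique.
- currency: no UNIQUE or single-column PK constraint.

warehouse_id, quantity, tax_rate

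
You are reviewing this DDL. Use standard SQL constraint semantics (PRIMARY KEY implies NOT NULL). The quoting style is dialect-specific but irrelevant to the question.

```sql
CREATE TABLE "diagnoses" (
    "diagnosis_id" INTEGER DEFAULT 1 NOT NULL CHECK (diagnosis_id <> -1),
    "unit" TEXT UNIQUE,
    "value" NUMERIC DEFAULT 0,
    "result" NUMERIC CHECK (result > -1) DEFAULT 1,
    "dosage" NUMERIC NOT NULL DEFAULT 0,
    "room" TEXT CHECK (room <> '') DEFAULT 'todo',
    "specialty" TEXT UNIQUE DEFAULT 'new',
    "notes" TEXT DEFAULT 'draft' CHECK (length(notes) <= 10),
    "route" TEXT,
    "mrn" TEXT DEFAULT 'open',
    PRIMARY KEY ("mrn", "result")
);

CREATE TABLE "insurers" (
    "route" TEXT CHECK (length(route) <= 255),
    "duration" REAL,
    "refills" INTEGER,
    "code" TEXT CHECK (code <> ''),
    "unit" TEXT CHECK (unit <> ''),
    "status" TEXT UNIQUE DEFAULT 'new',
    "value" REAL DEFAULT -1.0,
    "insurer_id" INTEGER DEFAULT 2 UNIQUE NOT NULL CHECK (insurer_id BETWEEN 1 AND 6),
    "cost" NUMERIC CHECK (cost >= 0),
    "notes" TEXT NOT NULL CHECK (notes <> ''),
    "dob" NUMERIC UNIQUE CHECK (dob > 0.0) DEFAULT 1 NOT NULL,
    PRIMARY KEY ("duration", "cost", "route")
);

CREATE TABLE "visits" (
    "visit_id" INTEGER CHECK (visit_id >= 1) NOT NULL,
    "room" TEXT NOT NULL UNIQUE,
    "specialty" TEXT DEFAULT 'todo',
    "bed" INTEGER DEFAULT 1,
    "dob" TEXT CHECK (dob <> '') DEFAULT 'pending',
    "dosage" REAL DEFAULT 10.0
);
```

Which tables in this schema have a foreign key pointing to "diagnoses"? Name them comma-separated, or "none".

No REFERENCES clause anywhere in the schema names diagnoses.

none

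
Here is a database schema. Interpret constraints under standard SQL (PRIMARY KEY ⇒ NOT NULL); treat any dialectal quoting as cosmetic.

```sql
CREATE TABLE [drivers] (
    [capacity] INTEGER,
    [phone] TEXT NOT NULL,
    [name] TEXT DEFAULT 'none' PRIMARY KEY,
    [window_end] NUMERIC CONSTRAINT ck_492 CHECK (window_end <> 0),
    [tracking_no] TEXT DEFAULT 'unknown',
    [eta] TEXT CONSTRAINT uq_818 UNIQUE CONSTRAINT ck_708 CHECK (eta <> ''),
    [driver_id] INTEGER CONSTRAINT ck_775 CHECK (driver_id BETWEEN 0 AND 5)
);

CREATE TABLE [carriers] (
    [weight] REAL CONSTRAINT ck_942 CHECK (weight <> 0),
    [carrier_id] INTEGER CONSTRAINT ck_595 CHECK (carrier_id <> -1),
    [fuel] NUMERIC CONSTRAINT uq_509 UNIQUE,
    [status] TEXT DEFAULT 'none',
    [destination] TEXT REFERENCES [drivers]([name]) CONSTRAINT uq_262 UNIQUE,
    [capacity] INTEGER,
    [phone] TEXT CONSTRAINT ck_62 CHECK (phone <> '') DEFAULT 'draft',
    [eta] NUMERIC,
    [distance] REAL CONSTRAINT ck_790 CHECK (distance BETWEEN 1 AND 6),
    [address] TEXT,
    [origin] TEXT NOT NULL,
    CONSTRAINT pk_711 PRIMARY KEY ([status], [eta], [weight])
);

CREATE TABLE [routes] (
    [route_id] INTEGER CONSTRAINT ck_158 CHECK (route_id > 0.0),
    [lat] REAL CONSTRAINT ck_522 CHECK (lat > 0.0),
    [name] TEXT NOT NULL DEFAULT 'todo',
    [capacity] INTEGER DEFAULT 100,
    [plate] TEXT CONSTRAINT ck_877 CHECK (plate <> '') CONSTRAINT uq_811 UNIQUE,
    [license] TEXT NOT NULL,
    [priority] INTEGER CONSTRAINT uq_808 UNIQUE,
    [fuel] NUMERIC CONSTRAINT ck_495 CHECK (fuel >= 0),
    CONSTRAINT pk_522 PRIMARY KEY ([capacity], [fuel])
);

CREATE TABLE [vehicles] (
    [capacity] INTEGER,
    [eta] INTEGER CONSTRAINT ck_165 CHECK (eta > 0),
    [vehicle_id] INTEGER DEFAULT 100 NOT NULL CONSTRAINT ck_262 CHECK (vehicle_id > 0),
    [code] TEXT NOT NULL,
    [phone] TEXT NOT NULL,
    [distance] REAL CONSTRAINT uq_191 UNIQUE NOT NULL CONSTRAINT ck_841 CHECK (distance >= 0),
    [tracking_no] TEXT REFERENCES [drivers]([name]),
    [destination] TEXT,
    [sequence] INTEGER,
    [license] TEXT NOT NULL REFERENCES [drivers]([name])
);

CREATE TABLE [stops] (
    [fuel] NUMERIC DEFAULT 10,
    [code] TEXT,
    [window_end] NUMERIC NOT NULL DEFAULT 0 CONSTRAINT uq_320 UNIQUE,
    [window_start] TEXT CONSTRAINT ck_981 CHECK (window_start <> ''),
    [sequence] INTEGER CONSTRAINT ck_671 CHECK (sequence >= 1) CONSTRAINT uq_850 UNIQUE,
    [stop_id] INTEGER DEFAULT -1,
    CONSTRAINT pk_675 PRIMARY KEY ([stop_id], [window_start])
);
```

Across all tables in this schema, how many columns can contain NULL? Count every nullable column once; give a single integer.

drivers: 5 nullable (capacity, window_end, tracking_no, eta, driver_id — PK (name) and explicit NOT NULL columns excluded).
carriers: 7 nullable (carrier_id, fuel, destination, capacity, phone, distance, address — PK (status, eta, weight) and explicit NOT NULL columns excluded).
routes: 4 nullable (route_id, lat, plate, priority — PK (capacity, fuel) and explicit NOT NULL columns excluded).
vehicles: 5 nullable (capacity, eta, tracking_no, destination, sequence — PK none and explicit NOT NULL columns excluded).
stops: 3 nullable (fuel, code, sequence — PK (stop_id, window_start) and explicit NOT NULL columns excluded).
Total: 5 + 7 + 4 + 5 + 3 = 24.

24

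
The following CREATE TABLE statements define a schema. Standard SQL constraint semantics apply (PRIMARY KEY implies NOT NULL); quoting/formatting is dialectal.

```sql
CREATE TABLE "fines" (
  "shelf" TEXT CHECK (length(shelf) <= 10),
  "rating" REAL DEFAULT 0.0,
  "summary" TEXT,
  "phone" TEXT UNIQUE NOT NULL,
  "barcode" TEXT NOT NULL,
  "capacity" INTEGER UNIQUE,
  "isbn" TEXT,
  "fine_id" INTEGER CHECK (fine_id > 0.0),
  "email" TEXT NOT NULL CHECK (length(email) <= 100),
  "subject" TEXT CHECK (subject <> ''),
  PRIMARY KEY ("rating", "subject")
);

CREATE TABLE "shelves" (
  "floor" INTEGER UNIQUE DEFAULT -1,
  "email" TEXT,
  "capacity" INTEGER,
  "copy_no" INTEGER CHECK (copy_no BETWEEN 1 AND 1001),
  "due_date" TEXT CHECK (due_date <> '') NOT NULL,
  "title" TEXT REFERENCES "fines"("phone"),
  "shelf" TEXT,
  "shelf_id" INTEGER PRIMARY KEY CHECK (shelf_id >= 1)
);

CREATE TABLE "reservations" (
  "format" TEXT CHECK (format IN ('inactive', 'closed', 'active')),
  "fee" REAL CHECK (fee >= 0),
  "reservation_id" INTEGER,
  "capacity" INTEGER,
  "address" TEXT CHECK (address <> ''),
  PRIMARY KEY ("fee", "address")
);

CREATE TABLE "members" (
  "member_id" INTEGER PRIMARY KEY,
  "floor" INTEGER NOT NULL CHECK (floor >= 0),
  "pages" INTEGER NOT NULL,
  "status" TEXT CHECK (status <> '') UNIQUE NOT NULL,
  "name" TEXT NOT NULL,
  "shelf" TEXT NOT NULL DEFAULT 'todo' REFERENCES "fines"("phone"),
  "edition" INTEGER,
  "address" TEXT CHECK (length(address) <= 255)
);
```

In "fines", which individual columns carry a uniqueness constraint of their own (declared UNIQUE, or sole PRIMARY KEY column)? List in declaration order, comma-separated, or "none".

- shelf: no UNIQUE or single-column PK constraint.
- rating: part of a composite PRIMARY KEY — only the tuple is unique, not this column on its own.
- summary: no UNIQUE or single-column PK constraint.
- phone: declared UNIQUE → unique.
- barcode: no UNIQUE or single-column PK constraint.
- capacity: declared UNIQUE → unique.
- isbn: no UNIQUE or single-column PK constraint.
- fine_id: no UNIQUE or single-column PK constraint.
- email: no UNIQUE or single-column PK constraint.
- subject: part of a composite PRIMARY KEY — only the tuple is unique, not this column on its own.

phone, capacity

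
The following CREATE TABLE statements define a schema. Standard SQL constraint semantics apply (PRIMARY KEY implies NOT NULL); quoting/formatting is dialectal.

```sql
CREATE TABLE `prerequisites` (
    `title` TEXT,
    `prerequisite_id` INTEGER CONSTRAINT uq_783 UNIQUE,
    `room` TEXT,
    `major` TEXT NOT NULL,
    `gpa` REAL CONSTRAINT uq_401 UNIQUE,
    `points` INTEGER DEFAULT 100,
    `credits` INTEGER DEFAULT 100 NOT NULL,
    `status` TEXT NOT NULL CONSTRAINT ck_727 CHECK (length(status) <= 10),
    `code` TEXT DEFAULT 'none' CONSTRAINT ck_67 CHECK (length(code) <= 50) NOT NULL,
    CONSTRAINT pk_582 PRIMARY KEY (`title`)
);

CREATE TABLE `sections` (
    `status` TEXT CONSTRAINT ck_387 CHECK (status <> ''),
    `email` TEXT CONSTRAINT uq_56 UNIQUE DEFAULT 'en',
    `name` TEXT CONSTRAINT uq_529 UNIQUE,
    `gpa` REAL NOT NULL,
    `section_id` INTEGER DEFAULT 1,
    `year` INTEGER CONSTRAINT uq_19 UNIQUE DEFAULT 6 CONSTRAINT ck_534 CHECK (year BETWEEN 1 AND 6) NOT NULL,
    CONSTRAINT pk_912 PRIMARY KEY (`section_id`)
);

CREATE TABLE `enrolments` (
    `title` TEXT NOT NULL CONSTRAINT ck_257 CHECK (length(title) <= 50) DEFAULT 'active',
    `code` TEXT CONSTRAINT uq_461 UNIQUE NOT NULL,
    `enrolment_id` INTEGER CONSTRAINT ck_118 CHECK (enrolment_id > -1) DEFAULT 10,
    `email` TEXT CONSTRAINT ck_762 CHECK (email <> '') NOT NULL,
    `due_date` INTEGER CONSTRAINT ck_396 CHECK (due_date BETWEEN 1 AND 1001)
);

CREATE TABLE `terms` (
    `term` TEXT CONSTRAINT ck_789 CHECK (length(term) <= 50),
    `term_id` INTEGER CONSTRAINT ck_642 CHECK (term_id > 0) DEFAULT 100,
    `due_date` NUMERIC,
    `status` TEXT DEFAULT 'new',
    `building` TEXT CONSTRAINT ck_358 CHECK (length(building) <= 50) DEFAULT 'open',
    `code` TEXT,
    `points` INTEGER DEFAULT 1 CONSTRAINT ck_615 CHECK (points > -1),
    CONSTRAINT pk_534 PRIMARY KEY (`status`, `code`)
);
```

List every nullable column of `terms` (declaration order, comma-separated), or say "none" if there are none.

- term: CHECK does not forbid NULL (a CHECK constraint passes when its expression is NULL) → nullable.
- term_id: CHECK does not forbid NULL (a CHECK constraint passes when its expression is NULL) → nullable.
- due_date: no NOT NULL constraint applies → nullable.
- status: part of the PRIMARY KEY, which implies NOT NULL → not nullable.
- building: CHECK does not forbid NULL (a CHECK constraint passes when its expression is NULL) → nullable.
- code: part of the PRIMARY KEY, which implies NOT NULL → not nullable.
- points: CHECK does not forbid NULL (a CHECK constraint passes when its expression is NULL) → nullable.

term, term_id, due_date, building, points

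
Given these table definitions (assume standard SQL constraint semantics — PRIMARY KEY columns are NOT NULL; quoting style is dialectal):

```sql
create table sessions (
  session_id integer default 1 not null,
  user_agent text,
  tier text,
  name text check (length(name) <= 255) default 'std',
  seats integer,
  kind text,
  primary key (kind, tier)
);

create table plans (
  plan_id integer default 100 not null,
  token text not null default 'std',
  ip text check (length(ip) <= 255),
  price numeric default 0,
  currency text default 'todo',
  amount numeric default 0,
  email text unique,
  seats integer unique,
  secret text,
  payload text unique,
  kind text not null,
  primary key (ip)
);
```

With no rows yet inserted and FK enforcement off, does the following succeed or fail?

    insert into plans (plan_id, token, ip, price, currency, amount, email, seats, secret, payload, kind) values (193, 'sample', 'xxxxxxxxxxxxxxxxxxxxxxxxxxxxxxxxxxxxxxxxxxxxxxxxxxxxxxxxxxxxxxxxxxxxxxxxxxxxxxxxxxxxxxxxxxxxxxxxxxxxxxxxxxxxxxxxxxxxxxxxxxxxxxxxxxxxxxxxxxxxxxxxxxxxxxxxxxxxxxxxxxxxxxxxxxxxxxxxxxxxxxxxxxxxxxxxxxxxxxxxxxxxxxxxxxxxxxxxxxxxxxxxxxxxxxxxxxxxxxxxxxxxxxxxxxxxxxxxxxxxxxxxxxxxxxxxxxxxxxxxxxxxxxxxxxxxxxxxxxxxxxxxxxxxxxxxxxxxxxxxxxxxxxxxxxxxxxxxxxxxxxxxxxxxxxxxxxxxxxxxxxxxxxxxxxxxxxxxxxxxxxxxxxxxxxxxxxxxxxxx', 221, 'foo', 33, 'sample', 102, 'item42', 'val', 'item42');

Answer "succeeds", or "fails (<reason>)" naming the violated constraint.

The value 'xxxxxxxxxxxxxxxxxxxxxxxxxxxxxxxxxxxxxxxxxxxxxxxxxxxxxxxxxxxxxxxxxxxxxxxxxxxxxxxxxxxxxxxxxxxxxxxxxxxxxxxxxxxxxxxxxxxxxxxxxxxxxxxxxxxxxxxxxxxxxxxxxxxxxxxxxxxxxxxxxxxxxxxxxxxxxxxxxxxxxxxxxxxxxxxxxxxxxxxxxxxxxxxxxxxxxxxxxxxxxxxxxxxxxxxxxxxxxxxxxxxxxxxxxxxxxxxxxxxxxxxxxxxxxxxxxxxxxxxxxxxxxxxxxxxxxxxxxxxxxxxxxxxxxxxxxxxxxxxxxxxxxxxxxxxxxxxxxxxxxxxxxxxxxxxxxxxxxxxxxxxxxxxxxxxxxxxxxxxxxxxxxxxxxxxxxxxxxxxx' for ip violates CHECK (length(ip) <= 255).

fails (CHECK on ip)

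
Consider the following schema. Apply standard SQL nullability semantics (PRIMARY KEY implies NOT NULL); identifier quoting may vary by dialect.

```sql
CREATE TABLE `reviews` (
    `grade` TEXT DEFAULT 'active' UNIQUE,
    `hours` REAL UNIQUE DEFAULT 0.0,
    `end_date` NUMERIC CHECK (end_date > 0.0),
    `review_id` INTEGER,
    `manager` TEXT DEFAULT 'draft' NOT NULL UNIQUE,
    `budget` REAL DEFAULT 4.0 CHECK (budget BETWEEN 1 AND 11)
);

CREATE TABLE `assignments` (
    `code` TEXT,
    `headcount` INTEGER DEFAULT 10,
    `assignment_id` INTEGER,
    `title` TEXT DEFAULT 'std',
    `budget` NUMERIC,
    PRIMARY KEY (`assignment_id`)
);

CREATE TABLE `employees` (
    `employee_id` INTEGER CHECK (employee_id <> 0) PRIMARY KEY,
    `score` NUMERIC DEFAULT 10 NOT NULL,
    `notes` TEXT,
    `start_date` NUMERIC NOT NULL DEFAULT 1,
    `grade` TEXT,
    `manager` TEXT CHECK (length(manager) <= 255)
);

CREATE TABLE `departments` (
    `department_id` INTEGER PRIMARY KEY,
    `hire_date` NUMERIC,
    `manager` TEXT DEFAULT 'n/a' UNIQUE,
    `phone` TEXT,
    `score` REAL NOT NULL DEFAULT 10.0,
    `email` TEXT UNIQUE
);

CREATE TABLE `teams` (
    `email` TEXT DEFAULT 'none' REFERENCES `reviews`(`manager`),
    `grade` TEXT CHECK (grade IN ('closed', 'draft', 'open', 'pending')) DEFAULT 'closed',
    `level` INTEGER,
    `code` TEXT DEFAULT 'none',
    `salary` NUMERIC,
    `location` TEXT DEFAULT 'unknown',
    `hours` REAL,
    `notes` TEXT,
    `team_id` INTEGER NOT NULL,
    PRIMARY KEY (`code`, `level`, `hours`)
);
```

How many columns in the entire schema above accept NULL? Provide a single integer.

21

reviews: 5 nullable (grade, hours, end_date, review_id, budget — PK none and explicit NOT NULL columns excluded).
assignments: 4 nullable (code, headcount, title, budget — PK (assignment_id) and explicit NOT NULL columns excluded).
employees: 3 nullable (notes, grade, manager — PK (employee_id) and explicit NOT NULL columns excluded).
departments: 4 nullable (hire_date, manager, phone, email — PK (department_id) and explicit NOT NULL columns excluded).
teams: 5 nullable (email, grade, salary, location, notes — PK (code, level, hours) and explicit NOT NULL columns excluded).
Total: 5 + 4 + 3 + 4 + 5 = 21.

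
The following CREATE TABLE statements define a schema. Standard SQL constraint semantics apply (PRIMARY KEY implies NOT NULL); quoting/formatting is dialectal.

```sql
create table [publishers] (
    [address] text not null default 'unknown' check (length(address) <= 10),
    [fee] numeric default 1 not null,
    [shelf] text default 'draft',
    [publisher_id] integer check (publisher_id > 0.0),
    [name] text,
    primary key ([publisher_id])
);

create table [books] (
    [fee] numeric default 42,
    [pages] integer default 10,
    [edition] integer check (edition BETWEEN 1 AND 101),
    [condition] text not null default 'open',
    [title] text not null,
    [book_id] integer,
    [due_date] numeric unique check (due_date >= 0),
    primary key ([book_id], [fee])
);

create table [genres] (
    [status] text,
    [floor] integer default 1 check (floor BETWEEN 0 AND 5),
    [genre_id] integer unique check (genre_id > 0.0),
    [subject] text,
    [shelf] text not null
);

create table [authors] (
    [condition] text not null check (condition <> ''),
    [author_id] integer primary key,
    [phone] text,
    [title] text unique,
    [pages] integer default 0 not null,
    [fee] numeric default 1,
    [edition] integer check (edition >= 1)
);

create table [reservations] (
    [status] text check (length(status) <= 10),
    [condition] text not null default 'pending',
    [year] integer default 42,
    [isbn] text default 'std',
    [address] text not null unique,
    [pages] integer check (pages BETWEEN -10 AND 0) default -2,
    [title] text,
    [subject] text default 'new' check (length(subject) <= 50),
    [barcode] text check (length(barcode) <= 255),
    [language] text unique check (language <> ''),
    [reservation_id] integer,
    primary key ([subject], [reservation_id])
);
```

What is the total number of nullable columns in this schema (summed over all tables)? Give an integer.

20

publishers: 2 nullable (shelf, name — PK (publisher_id) and explicit NOT NULL columns excluded).
books: 3 nullable (pages, edition, due_date — PK (book_id, fee) and explicit NOT NULL columns excluded).
genres: 4 nullable (status, floor, genre_id, subject — PK none and explicit NOT NULL columns excluded).
authors: 4 nullable (phone, title, fee, edition — PK (author_id) and explicit NOT NULL columns excluded).
reservations: 7 nullable (status, year, isbn, pages, title, barcode, language — PK (subject, reservation_id) and explicit NOT NULL columns excluded).
Total: 2 + 3 + 4 + 4 + 7 = 20.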